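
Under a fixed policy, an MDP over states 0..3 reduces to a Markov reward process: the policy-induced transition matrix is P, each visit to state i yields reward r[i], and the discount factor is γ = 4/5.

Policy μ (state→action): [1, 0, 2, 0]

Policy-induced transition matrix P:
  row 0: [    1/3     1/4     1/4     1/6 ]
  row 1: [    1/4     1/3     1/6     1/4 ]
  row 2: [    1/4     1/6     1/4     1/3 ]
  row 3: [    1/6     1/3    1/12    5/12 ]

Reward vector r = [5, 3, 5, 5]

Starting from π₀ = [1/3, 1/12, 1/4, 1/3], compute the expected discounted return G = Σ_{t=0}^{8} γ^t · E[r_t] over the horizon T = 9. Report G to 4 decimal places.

t=0: π = [0.3333, 0.0833, 0.2500, 0.3333], E[r] = 4.8333, γ^t·E[r] = 4.833333, running G = 4.833333
t=1: π = [0.2500, 0.2639, 0.1875, 0.2986], E[r] = 4.4722, γ^t·E[r] = 3.577778, running G = 8.411111
t=2: π = [0.2459, 0.2813, 0.1782, 0.2946], E[r] = 4.4375, γ^t·E[r] = 2.840000, running G = 11.251111
t=3: π = [0.2459, 0.2831, 0.1775, 0.2935], E[r] = 4.4337, γ^t·E[r] = 2.270074, running G = 13.521185
t=4: π = [0.2460, 0.2833, 0.1775, 0.2932], E[r] = 4.4335, γ^t·E[r] = 1.815954, running G = 15.337139
t=5: π = [0.2461, 0.2832, 0.1775, 0.2932], E[r] = 4.4335, γ^t·E[r] = 1.452771, running G = 16.789910
t=6: π = [0.2461, 0.2832, 0.1775, 0.2931], E[r] = 4.4335, γ^t·E[r] = 1.162221, running G = 17.952131
t=7: π = [0.2461, 0.2832, 0.1775, 0.2931], E[r] = 4.4335, γ^t·E[r] = 0.929778, running G = 18.881909
t=8: π = [0.2461, 0.2832, 0.1775, 0.2931], E[r] = 4.4335, γ^t·E[r] = 0.743822, running G = 19.625731

G = 19.6257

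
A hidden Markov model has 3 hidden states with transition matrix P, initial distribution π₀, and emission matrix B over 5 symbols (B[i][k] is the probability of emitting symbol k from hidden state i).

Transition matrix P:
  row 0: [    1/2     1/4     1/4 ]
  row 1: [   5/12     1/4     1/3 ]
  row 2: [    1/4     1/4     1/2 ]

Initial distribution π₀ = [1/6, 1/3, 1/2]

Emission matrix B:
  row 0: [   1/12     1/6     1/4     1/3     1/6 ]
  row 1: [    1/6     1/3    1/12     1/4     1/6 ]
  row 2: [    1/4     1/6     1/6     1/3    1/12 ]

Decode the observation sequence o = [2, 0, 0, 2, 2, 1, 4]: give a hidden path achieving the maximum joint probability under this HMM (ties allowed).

path = [2, 2, 2, 0, 0, 0, 0]

t=0: δ = [4.167e-02, 2.778e-02, 8.333e-02]  (obs o_0=2)
t=1: δ = [1.736e-03, 3.472e-03, 1.042e-02]  ψ = [0, 2, 2]  (obs o_1=0)
t=2: δ = [2.170e-04, 4.340e-04, 1.302e-03]  ψ = [2, 2, 2]  (obs o_2=0)
t=3: δ = [8.138e-05, 2.713e-05, 1.085e-04]  ψ = [2, 2, 2]  (obs o_3=2)
t=4: δ = [1.017e-05, 2.261e-06, 9.042e-06]  ψ = [0, 2, 2]  (obs o_4=2)
t=5: δ = [8.477e-07, 8.477e-07, 7.535e-07]  ψ = [0, 0, 2]  (obs o_5=1)
t=6: δ = [7.064e-08, 3.532e-08, 3.140e-08]  ψ = [0, 0, 2]  (obs o_6=4)
backtrack: best end state = 0; path = [2, 2, 2, 0, 0, 0, 0]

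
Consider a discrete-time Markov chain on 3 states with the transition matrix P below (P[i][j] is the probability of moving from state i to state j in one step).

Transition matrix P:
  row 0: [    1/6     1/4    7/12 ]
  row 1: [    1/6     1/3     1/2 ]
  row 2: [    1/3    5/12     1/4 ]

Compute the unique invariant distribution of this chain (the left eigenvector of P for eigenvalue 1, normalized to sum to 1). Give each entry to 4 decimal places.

Balance equations π_j = Σ_i π_i·P[i][j]:
  π_0 = 1/6·π_0 + 1/6·π_1 + 1/3·π_2
  π_1 = 1/4·π_0 + 1/3·π_1 + 5/12·π_2
  normalize: π_0 + π_1 + π_2 = 1
Solving the linear system gives exactly π = [21/89, 31/89, 37/89].

π = [0.2360, 0.3483, 0.4157]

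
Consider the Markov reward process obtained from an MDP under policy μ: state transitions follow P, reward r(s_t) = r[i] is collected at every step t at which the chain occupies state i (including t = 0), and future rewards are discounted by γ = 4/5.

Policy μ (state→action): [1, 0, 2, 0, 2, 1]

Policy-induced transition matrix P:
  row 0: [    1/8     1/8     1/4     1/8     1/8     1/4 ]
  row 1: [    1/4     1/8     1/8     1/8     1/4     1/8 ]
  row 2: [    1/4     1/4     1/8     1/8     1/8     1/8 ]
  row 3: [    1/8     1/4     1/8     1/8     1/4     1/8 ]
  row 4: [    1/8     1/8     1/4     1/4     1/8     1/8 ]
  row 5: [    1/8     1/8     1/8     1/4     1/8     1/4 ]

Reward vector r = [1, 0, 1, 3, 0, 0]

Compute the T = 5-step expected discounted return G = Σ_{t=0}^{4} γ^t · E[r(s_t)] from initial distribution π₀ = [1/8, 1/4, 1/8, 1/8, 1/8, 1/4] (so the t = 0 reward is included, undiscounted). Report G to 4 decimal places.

G = 2.6030

t=0: π = [0.1250, 0.2500, 0.1250, 0.1250, 0.1250, 0.2500], E[r] = 0.6250, γ^t·E[r] = 0.625000, running G = 0.625000
t=1: π = [0.1719, 0.1563, 0.1563, 0.1719, 0.1719, 0.1719], E[r] = 0.8438, γ^t·E[r] = 0.675000, running G = 1.300000
t=2: π = [0.1641, 0.1660, 0.1680, 0.1680, 0.1660, 0.1680], E[r] = 0.8359, γ^t·E[r] = 0.535000, running G = 1.835000
t=3: π = [0.1667, 0.1670, 0.1663, 0.1667, 0.1667, 0.1665], E[r] = 0.8333, γ^t·E[r] = 0.426625, running G = 2.261625
t=4: π = [0.1667, 0.1666, 0.1667, 0.1667, 0.1667, 0.1667], E[r] = 0.8333, γ^t·E[r] = 0.341325, running G = 2.602950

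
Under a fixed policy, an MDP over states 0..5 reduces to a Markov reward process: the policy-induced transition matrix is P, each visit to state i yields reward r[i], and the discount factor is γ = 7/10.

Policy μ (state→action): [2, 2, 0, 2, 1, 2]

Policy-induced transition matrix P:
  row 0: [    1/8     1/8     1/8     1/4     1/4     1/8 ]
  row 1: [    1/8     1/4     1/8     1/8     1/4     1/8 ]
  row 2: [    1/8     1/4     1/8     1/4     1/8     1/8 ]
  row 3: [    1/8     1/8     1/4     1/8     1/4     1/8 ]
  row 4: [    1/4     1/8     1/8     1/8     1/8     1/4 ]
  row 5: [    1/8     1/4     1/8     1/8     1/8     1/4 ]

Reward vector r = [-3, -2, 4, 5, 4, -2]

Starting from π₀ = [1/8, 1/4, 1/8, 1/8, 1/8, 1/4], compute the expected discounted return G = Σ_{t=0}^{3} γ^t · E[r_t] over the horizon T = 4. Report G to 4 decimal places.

t=0: π = [0.1250, 0.2500, 0.1250, 0.1250, 0.1250, 0.2500], E[r] = 0.2500, γ^t·E[r] = 0.250000, running G = 0.250000
t=1: π = [0.1406, 0.2031, 0.1406, 0.1563, 0.1875, 0.1719], E[r] = 0.9219, γ^t·E[r] = 0.645313, running G = 0.895313
t=2: π = [0.1484, 0.1895, 0.1445, 0.1602, 0.1875, 0.1699], E[r] = 0.9648, γ^t·E[r] = 0.472773, running G = 1.368086
t=3: π = [0.1484, 0.1880, 0.1450, 0.1616, 0.1873, 0.1697], E[r] = 0.9766, γ^t·E[r] = 0.334961, running G = 1.703047

G = 1.7030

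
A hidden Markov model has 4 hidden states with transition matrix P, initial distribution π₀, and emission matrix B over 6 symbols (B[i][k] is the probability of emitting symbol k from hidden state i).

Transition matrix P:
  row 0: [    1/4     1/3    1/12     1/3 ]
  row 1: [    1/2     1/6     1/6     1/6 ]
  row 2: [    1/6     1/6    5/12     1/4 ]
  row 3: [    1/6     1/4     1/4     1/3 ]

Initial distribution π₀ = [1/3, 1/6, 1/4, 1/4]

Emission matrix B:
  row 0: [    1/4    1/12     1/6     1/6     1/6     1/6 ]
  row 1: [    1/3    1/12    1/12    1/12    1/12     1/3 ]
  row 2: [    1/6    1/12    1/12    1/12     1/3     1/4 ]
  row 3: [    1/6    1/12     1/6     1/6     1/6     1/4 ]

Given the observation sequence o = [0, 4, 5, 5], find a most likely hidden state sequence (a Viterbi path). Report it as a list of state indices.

path = [2, 2, 2, 2]

t=0: δ = [8.333e-02, 5.556e-02, 4.167e-02, 4.167e-02]  (obs o_0=0)
t=1: δ = [4.630e-03, 2.315e-03, 5.787e-03, 4.630e-03]  ψ = [1, 0, 2, 0]  (obs o_1=4)
t=2: δ = [1.929e-04, 5.144e-04, 6.028e-04, 3.858e-04]  ψ = [0, 0, 2, 0]  (obs o_2=5)
t=3: δ = [4.287e-05, 3.349e-05, 6.279e-05, 3.768e-05]  ψ = [1, 2, 2, 2]  (obs o_3=5)
backtrack: best end state = 2; path = [2, 2, 2, 2]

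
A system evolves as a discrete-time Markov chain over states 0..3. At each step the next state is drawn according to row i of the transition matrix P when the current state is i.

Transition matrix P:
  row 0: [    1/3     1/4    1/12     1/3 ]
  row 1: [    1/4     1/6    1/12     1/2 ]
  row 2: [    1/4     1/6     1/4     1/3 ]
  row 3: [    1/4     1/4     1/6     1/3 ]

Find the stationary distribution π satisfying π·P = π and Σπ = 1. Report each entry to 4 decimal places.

π = [0.2727, 0.2202, 0.1370, 0.3700]

Balance equations π_j = Σ_i π_i·P[i][j]:
  π_0 = 1/3·π_0 + 1/4·π_1 + 1/4·π_2 + 1/4·π_3
  π_1 = 1/4·π_0 + 1/6·π_1 + 1/6·π_2 + 1/4·π_3
  π_2 = 1/12·π_0 + 1/12·π_1 + 1/4·π_2 + 1/6·π_3
  normalize: π_0 + π_1 + π_2 + π_3 = 1
Solving the linear system gives exactly π = [3/11, 172/781, 107/781, 289/781].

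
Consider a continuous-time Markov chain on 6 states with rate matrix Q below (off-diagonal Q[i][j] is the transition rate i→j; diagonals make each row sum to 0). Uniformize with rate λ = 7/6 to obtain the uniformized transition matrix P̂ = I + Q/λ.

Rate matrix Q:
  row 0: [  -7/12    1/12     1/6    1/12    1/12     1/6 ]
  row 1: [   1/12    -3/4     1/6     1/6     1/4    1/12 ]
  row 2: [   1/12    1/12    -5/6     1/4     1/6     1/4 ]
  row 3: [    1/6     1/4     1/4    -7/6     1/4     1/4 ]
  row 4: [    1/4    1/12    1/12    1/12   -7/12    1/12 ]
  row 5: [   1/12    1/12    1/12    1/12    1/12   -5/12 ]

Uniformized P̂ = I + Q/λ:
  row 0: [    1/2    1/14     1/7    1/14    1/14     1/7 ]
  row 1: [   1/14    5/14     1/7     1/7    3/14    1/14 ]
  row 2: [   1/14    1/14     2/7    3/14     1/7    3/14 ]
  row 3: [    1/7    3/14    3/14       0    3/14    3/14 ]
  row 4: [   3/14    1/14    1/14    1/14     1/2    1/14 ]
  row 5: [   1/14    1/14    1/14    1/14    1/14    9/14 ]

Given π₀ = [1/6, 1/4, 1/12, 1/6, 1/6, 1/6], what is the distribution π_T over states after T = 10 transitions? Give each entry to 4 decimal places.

π = [0.1854, 0.1185, 0.1354, 0.0926, 0.1948, 0.2733]

t=0: π = [0.1667, 0.2500, 0.0833, 0.1667, 0.1667, 0.1667]
t=1: π = [0.1786, 0.1667, 0.1429, 0.0893, 0.2083, 0.2143]
t=2: π = [0.1841, 0.1318, 0.1395, 0.0974, 0.2075, 0.2398]
t=3: π = [0.1869, 0.1230, 0.1378, 0.0938, 0.2030, 0.2554]
t=4: π = [0.1872, 0.1200, 0.1365, 0.0932, 0.1993, 0.2638]
t=5: π = [0.1868, 0.1190, 0.1359, 0.0928, 0.1970, 0.2684]
t=6: π = [0.1863, 0.1187, 0.1357, 0.0927, 0.1958, 0.2708]
t=7: π = [0.1859, 0.1186, 0.1355, 0.0927, 0.1953, 0.2721]
t=8: π = [0.1856, 0.1185, 0.1355, 0.0926, 0.1950, 0.2728]
t=9: π = [0.1854, 0.1185, 0.1354, 0.0926, 0.1948, 0.2732]
t=10: π = [0.1854, 0.1185, 0.1354, 0.0926, 0.1948, 0.2733]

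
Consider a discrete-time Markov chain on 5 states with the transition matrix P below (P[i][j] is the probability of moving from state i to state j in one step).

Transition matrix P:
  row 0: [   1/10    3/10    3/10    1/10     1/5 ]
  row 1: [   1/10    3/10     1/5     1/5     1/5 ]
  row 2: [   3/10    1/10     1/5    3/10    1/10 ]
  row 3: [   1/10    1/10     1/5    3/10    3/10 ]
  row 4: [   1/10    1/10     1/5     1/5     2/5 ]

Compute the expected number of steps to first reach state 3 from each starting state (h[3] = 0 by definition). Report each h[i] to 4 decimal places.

h = [5.2709, 4.8276, 4.4335, 0.0000, 4.8276]

First-step conditioning: h[3] = 0; for i ≠ 3, h[i] = 1 + Σ_k P[i][k]·h[k].
  h[0] = 1 + 1/10·h[0] + 3/10·h[1] + 3/10·h[2] + 1/5·h[4]
  h[1] = 1 + 1/10·h[0] + 3/10·h[1] + 1/5·h[2] + 1/5·h[4]
  h[2] = 1 + 3/10·h[0] + 1/10·h[1] + 1/5·h[2] + 1/10·h[4]
  h[4] = 1 + 1/10·h[0] + 1/10·h[1] + 1/5·h[2] + 2/5·h[4]
Solving the 4×4 linear system over states ≠ 3 gives exactly h = [1070/203, 140/29, 900/203, 0, 140/29] (h[3] = 0 is the target).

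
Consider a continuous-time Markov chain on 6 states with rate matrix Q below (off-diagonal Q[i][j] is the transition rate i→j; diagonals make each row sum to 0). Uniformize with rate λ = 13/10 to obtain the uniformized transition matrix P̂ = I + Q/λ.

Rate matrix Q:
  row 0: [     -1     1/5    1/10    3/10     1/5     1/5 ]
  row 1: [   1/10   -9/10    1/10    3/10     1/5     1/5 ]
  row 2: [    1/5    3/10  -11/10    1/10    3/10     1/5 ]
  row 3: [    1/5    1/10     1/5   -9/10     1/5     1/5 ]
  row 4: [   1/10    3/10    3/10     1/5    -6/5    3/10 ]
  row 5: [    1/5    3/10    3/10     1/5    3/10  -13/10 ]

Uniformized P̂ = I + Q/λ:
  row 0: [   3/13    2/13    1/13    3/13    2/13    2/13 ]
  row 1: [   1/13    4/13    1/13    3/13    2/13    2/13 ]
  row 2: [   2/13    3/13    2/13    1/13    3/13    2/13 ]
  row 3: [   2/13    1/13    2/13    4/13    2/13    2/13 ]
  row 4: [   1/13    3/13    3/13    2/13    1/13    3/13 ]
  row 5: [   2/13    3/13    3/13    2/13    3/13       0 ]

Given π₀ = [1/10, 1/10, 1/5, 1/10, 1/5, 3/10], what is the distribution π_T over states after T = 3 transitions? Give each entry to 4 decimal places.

π = [0.1354, 0.2069, 0.1513, 0.1986, 0.1642, 0.1436]

t=0: π = [0.1000, 0.1000, 0.2000, 0.1000, 0.2000, 0.3000]
t=1: π = [0.1385, 0.2154, 0.1769, 0.1692, 0.1769, 0.1231]
t=2: π = [0.1343, 0.2107, 0.1497, 0.1935, 0.1633, 0.1485]
t=3: π = [0.1354, 0.2069, 0.1513, 0.1986, 0.1642, 0.1436]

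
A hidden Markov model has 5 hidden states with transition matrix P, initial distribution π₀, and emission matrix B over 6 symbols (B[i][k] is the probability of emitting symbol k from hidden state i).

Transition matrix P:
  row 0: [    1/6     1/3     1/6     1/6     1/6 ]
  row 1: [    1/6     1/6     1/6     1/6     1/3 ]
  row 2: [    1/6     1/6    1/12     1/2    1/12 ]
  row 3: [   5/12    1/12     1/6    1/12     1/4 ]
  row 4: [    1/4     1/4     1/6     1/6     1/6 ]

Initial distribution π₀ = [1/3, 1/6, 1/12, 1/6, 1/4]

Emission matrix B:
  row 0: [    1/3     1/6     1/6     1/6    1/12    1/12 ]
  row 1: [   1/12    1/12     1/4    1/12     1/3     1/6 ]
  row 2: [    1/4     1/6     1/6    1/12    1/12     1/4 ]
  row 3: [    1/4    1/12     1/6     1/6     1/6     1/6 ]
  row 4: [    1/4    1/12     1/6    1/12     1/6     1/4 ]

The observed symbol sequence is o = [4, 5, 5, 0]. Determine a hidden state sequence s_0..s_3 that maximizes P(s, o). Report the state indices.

path = [1, 2, 3, 0]

t=0: δ = [2.778e-02, 5.556e-02, 6.944e-03, 2.778e-02, 4.167e-02]  (obs o_0=4)
t=1: δ = [9.645e-04, 1.736e-03, 2.315e-03, 1.543e-03, 4.630e-03]  ψ = [3, 4, 1, 1, 1]  (obs o_1=5)
t=2: δ = [9.645e-05, 1.929e-04, 1.929e-04, 1.929e-04, 1.929e-04]  ψ = [4, 4, 4, 2, 4]  (obs o_2=5)
t=3: δ = [2.679e-05, 4.019e-06, 8.038e-06, 2.411e-05, 1.608e-05]  ψ = [3, 4, 1, 2, 1]  (obs o_3=0)
backtrack: best end state = 0; path = [1, 2, 3, 0]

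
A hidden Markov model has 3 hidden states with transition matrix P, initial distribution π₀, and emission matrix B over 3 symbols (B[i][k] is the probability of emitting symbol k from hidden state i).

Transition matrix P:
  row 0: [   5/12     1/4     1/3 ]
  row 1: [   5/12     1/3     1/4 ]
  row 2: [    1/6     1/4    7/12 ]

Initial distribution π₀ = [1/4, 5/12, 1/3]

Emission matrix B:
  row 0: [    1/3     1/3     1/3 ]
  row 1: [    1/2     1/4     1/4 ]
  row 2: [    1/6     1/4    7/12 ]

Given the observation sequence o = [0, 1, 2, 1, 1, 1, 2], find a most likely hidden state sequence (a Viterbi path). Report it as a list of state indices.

path = [1, 0, 2, 2, 2, 2, 2]

t=0: δ = [8.333e-02, 2.083e-01, 5.556e-02]  (obs o_0=0)
t=1: δ = [2.894e-02, 1.736e-02, 1.302e-02]  ψ = [1, 1, 1]  (obs o_1=1)
t=2: δ = [4.019e-03, 1.808e-03, 5.626e-03]  ψ = [0, 0, 0]  (obs o_2=2)
t=3: δ = [5.582e-04, 3.516e-04, 8.205e-04]  ψ = [0, 2, 2]  (obs o_3=1)
t=4: δ = [7.752e-05, 5.128e-05, 1.197e-04]  ψ = [0, 2, 2]  (obs o_4=1)
t=5: δ = [1.077e-05, 7.479e-06, 1.745e-05]  ψ = [0, 2, 2]  (obs o_5=1)
t=6: δ = [1.495e-06, 1.091e-06, 5.938e-06]  ψ = [0, 2, 2]  (obs o_6=2)
backtrack: best end state = 2; path = [1, 0, 2, 2, 2, 2, 2]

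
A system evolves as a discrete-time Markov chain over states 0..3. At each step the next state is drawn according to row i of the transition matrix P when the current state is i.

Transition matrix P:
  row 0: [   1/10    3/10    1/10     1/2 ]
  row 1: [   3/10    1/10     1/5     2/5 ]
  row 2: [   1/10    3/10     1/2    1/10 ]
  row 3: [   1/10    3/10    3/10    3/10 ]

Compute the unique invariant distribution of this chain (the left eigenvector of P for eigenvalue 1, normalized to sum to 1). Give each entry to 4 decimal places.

π = [0.1500, 0.2500, 0.3063, 0.2938]

Balance equations π_j = Σ_i π_i·P[i][j]:
  π_0 = 1/10·π_0 + 3/10·π_1 + 1/10·π_2 + 1/10·π_3
  π_1 = 3/10·π_0 + 1/10·π_1 + 3/10·π_2 + 3/10·π_3
  π_2 = 1/10·π_0 + 1/5·π_1 + 1/2·π_2 + 3/10·π_3
  normalize: π_0 + π_1 + π_2 + π_3 = 1
Solving the linear system gives exactly π = [3/20, 1/4, 49/160, 47/160].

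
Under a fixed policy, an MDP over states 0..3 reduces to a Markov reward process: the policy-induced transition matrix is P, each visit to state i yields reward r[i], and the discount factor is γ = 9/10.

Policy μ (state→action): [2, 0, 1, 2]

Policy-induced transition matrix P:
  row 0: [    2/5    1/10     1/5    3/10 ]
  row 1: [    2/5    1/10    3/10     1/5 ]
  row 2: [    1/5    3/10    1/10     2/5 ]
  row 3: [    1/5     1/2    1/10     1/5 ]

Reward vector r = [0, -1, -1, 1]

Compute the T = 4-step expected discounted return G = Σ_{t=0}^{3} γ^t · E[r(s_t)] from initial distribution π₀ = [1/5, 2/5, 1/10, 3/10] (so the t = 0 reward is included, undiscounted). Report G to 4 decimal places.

t=0: π = [0.2000, 0.4000, 0.1000, 0.3000], E[r] = -0.2000, γ^t·E[r] = -0.200000, running G = -0.200000
t=1: π = [0.3200, 0.2400, 0.2000, 0.2400], E[r] = -0.2000, γ^t·E[r] = -0.180000, running G = -0.380000
t=2: π = [0.3120, 0.2360, 0.1800, 0.2720], E[r] = -0.1440, γ^t·E[r] = -0.116640, running G = -0.496640
t=3: π = [0.3096, 0.2448, 0.1784, 0.2672], E[r] = -0.1560, γ^t·E[r] = -0.113724, running G = -0.610364

G = -0.6104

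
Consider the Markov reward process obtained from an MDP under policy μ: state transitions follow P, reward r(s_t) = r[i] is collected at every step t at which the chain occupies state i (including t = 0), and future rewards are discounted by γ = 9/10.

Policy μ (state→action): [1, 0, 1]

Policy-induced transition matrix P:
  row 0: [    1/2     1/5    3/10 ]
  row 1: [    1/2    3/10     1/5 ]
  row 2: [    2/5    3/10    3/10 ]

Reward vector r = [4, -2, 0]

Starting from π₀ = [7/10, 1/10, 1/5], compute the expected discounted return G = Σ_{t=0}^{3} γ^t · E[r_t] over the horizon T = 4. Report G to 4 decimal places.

G = 6.0403

t=0: π = [0.7000, 0.1000, 0.2000], E[r] = 2.6000, γ^t·E[r] = 2.600000, running G = 2.600000
t=1: π = [0.4800, 0.2300, 0.2900], E[r] = 1.4600, γ^t·E[r] = 1.314000, running G = 3.914000
t=2: π = [0.4710, 0.2520, 0.2770], E[r] = 1.3800, γ^t·E[r] = 1.117800, running G = 5.031800
t=3: π = [0.4723, 0.2529, 0.2748], E[r] = 1.3834, γ^t·E[r] = 1.008499, running G = 6.040299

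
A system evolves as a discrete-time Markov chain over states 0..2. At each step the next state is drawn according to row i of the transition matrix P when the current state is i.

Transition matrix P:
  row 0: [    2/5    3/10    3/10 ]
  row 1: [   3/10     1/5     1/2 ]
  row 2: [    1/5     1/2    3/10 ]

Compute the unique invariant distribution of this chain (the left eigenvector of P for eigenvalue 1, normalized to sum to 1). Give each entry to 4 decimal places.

π = [0.2925, 0.3396, 0.3679]

Balance equations π_j = Σ_i π_i·P[i][j]:
  π_0 = 2/5·π_0 + 3/10·π_1 + 1/5·π_2
  π_1 = 3/10·π_0 + 1/5·π_1 + 1/2·π_2
  normalize: π_0 + π_1 + π_2 = 1
Solving the linear system gives exactly π = [31/106, 18/53, 39/106].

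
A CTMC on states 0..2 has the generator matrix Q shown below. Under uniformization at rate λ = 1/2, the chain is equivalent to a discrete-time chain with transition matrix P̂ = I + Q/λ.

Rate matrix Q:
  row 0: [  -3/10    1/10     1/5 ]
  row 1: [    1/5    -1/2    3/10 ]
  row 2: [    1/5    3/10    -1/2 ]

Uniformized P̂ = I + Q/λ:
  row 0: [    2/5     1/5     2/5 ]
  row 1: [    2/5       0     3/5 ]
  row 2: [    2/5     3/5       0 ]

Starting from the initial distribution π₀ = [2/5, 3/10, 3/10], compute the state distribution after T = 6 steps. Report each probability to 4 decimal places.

t=0: π = [0.4000, 0.3000, 0.3000]
t=1: π = [0.4000, 0.2600, 0.3400]
t=2: π = [0.4000, 0.2840, 0.3160]
t=3: π = [0.4000, 0.2696, 0.3304]
t=4: π = [0.4000, 0.2782, 0.3218]
t=5: π = [0.4000, 0.2731, 0.3269]
t=6: π = [0.4000, 0.2762, 0.3238]

π = [0.4000, 0.2762, 0.3238]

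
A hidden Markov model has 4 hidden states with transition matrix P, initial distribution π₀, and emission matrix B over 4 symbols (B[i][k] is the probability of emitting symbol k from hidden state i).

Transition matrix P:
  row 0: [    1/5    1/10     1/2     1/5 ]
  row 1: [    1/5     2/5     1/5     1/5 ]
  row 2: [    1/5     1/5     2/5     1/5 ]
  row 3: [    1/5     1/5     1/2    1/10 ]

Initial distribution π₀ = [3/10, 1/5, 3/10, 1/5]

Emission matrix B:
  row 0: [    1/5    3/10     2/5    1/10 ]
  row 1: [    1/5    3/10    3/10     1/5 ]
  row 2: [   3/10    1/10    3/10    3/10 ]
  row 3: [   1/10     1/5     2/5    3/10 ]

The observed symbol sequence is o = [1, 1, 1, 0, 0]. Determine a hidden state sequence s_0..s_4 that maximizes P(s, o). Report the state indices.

path = [1, 1, 0, 2, 2]

t=0: δ = [9.000e-02, 6.000e-02, 3.000e-02, 4.000e-02]  (obs o_0=1)
t=1: δ = [5.400e-03, 7.200e-03, 4.500e-03, 3.600e-03]  ψ = [0, 1, 0, 0]  (obs o_1=1)
t=2: δ = [4.320e-04, 8.640e-04, 2.700e-04, 2.880e-04]  ψ = [1, 1, 0, 1]  (obs o_2=1)
t=3: δ = [3.456e-05, 6.912e-05, 6.480e-05, 1.728e-05]  ψ = [1, 1, 0, 1]  (obs o_3=0)
t=4: δ = [2.765e-06, 5.530e-06, 7.776e-06, 1.382e-06]  ψ = [1, 1, 2, 1]  (obs o_4=0)
backtrack: best end state = 2; path = [1, 1, 0, 2, 2]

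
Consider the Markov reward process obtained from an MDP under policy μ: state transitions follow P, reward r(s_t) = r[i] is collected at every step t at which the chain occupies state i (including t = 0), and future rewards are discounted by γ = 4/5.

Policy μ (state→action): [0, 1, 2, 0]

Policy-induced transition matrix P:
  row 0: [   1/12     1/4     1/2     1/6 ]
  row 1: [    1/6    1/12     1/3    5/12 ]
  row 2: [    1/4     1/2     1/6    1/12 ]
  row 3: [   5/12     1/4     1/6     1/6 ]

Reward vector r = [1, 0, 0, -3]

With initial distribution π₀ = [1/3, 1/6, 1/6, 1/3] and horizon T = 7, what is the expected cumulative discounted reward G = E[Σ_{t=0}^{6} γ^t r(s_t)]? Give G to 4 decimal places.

t=0: π = [0.3333, 0.1667, 0.1667, 0.3333], E[r] = -0.6667, γ^t·E[r] = -0.666667, running G = -0.666667
t=1: π = [0.2361, 0.2639, 0.3056, 0.1944], E[r] = -0.3472, γ^t·E[r] = -0.277778, running G = -0.944444
t=2: π = [0.2211, 0.2824, 0.2894, 0.2072], E[r] = -0.4005, γ^t·E[r] = -0.256296, running G = -1.200741
t=3: π = [0.2242, 0.2753, 0.2874, 0.2132], E[r] = -0.4153, γ^t·E[r] = -0.212642, running G = -1.413383
t=4: π = [0.2252, 0.2760, 0.2873, 0.2115], E[r] = -0.4094, γ^t·E[r] = -0.167677, running G = -1.581060
t=5: π = [0.2247, 0.2758, 0.2877, 0.2117], E[r] = -0.4104, γ^t·E[r] = -0.134496, running G = -1.715556
t=6: π = [0.2248, 0.2760, 0.2875, 0.2116], E[r] = -0.4101, γ^t·E[r] = -0.107500, running G = -1.823056

G = -1.8231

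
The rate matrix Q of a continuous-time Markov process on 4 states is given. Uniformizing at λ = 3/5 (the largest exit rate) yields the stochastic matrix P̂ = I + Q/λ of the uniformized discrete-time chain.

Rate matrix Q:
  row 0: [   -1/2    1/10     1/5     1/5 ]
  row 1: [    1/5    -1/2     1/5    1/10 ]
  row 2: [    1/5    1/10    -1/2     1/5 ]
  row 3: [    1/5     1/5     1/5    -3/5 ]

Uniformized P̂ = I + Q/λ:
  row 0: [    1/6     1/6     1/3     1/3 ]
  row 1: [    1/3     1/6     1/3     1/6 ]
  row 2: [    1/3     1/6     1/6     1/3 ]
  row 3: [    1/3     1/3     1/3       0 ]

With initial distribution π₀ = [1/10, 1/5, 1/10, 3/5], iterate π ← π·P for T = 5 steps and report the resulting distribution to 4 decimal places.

t=0: π = [0.1000, 0.2000, 0.1000, 0.6000]
t=1: π = [0.3167, 0.2667, 0.3167, 0.1000]
t=2: π = [0.2806, 0.1833, 0.2806, 0.2556]
t=3: π = [0.2866, 0.2093, 0.2866, 0.2176]
t=4: π = [0.2856, 0.2029, 0.2856, 0.2259]
t=5: π = [0.2857, 0.2043, 0.2857, 0.2242]

π = [0.2857, 0.2043, 0.2857, 0.2242]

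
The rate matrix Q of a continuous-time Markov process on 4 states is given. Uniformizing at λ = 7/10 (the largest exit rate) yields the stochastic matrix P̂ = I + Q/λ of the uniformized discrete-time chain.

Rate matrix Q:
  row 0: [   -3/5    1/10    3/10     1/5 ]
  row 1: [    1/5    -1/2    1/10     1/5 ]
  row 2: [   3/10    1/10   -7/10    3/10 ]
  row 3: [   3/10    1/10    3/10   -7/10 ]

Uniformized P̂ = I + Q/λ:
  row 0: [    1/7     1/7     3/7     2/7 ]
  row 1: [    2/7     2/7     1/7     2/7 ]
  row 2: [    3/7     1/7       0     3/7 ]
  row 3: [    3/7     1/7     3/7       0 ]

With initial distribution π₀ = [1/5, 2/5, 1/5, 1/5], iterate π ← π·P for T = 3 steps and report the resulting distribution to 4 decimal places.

π = [0.3155, 0.1673, 0.2624, 0.2548]

t=0: π = [0.2000, 0.4000, 0.2000, 0.2000]
t=1: π = [0.3143, 0.2000, 0.2286, 0.2571]
t=2: π = [0.3102, 0.1714, 0.2735, 0.2449]
t=3: π = [0.3155, 0.1673, 0.2624, 0.2548]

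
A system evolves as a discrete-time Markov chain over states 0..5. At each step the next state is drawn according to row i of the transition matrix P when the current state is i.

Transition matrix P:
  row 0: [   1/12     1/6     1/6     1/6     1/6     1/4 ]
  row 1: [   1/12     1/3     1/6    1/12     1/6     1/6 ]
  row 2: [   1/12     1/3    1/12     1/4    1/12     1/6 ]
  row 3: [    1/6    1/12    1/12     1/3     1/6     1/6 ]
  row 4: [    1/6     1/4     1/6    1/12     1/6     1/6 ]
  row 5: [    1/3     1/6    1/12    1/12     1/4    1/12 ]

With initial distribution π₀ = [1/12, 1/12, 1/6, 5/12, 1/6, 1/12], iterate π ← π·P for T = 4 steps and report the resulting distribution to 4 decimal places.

π = [0.1523, 0.2260, 0.1288, 0.1574, 0.1698, 0.1656]

t=0: π = [0.0833, 0.0833, 0.1667, 0.4167, 0.1667, 0.0833]
t=1: π = [0.1528, 0.1875, 0.1111, 0.2222, 0.1597, 0.1667]
t=2: π = [0.1568, 0.2112, 0.1250, 0.1701, 0.1713, 0.1655]
t=3: π = [0.1532, 0.2228, 0.1283, 0.1598, 0.1700, 0.1659]
t=4: π = [0.1523, 0.2260, 0.1288, 0.1574, 0.1698, 0.1656]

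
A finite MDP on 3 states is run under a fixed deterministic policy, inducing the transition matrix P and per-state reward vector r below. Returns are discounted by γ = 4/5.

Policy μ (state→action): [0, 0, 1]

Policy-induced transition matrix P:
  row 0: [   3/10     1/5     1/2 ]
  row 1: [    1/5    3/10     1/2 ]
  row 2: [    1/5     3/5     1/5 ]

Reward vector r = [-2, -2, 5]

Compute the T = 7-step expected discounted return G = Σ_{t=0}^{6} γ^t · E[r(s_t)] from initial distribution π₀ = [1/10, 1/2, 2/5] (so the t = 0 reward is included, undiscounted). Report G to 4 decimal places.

t=0: π = [0.1000, 0.5000, 0.4000], E[r] = 0.8000, γ^t·E[r] = 0.800000, running G = 0.800000
t=1: π = [0.2100, 0.4100, 0.3800], E[r] = 0.6600, γ^t·E[r] = 0.528000, running G = 1.328000
t=2: π = [0.2210, 0.3930, 0.3860], E[r] = 0.7020, γ^t·E[r] = 0.449280, running G = 1.777280
t=3: π = [0.2221, 0.3937, 0.3842], E[r] = 0.6894, γ^t·E[r] = 0.352973, running G = 2.130253
t=4: π = [0.2222, 0.3931, 0.3847], E[r] = 0.6932, γ^t·E[r] = 0.283927, running G = 2.414179
t=5: π = [0.2222, 0.3932, 0.3846], E[r] = 0.6920, γ^t·E[r] = 0.226770, running G = 2.640949
t=6: π = [0.2222, 0.3932, 0.3846], E[r] = 0.6924, γ^t·E[r] = 0.181505, running G = 2.822454

G = 2.8225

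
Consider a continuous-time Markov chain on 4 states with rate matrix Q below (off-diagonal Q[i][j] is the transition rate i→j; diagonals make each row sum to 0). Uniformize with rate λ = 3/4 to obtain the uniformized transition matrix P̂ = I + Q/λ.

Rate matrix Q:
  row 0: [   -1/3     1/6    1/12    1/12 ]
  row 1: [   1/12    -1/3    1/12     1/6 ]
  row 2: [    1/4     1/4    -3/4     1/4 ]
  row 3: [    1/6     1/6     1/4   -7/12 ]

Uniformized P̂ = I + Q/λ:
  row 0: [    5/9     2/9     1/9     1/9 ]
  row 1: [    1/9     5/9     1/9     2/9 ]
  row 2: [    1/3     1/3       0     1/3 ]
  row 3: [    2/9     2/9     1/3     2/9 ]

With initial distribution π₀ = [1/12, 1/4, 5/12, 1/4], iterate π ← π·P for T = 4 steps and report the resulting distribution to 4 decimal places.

t=0: π = [0.0833, 0.2500, 0.4167, 0.2500]
t=1: π = [0.2685, 0.3519, 0.1204, 0.2593]
t=2: π = [0.2860, 0.3529, 0.1553, 0.2058]
t=3: π = [0.2956, 0.3571, 0.1396, 0.2077]
t=4: π = [0.2966, 0.3568, 0.1418, 0.2049]

π = [0.2966, 0.3568, 0.1418, 0.2049]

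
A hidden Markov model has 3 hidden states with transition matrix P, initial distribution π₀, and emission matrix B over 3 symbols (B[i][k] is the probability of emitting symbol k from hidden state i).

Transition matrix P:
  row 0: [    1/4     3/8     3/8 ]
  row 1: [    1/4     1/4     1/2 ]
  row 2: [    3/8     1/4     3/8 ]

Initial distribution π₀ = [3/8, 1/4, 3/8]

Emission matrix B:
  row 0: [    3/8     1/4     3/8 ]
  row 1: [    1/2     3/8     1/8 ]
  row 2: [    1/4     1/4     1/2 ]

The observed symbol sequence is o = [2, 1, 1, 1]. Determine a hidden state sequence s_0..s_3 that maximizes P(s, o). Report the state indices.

t=0: δ = [1.406e-01, 3.125e-02, 1.875e-01]  (obs o_0=2)
t=1: δ = [1.758e-02, 1.978e-02, 1.758e-02]  ψ = [2, 0, 2]  (obs o_1=1)
t=2: δ = [1.648e-03, 2.472e-03, 2.472e-03]  ψ = [2, 0, 1]  (obs o_2=1)
t=3: δ = [2.317e-04, 2.317e-04, 3.090e-04]  ψ = [2, 0, 1]  (obs o_3=1)
backtrack: best end state = 2; path = [2, 0, 1, 2]

path = [2, 0, 1, 2]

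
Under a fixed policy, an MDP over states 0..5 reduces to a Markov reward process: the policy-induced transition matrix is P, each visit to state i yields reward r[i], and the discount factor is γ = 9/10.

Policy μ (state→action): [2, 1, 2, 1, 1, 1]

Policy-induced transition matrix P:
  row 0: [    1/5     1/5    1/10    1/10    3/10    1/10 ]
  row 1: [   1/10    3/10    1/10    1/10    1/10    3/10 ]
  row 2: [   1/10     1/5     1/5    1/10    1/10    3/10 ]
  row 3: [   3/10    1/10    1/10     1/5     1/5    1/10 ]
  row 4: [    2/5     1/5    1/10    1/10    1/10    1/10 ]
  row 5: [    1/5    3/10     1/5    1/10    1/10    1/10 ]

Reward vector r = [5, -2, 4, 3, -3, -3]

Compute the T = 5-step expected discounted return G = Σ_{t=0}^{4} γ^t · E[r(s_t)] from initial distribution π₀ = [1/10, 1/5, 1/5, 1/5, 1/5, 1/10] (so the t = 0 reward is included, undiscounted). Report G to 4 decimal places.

t=0: π = [0.1000, 0.2000, 0.2000, 0.2000, 0.2000, 0.1000], E[r] = 0.6000, γ^t·E[r] = 0.600000, running G = 0.600000
t=1: π = [0.2200, 0.2100, 0.1300, 0.1200, 0.1400, 0.1800], E[r] = 0.6000, γ^t·E[r] = 0.540000, running G = 1.140000
t=2: π = [0.2060, 0.2270, 0.1310, 0.1120, 0.1560, 0.1680], E[r] = 0.4640, γ^t·E[r] = 0.375840, running G = 1.515840
t=3: π = [0.2066, 0.2283, 0.1299, 0.1112, 0.1524, 0.1716], E[r] = 0.4576, γ^t·E[r] = 0.333590, running G = 1.849430
t=4: π = [0.2058, 0.2289, 0.1302, 0.1111, 0.1524, 0.1716], E[r] = 0.4529, γ^t·E[r] = 0.297135, running G = 2.146565

G = 2.1466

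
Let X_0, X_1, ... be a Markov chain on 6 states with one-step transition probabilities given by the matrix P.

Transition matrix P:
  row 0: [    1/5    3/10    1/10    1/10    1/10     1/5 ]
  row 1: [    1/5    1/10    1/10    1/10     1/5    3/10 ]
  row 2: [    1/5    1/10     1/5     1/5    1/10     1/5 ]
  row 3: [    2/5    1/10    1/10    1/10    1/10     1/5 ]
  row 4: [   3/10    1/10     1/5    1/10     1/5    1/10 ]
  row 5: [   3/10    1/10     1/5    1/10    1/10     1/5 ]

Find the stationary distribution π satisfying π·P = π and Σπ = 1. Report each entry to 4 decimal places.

π = [0.2560, 0.1512, 0.1478, 0.1148, 0.1279, 0.2023]

Balance equations π_j = Σ_i π_i·P[i][j]:
  π_0 = 1/5·π_0 + 1/5·π_1 + 1/5·π_2 + 2/5·π_3 + 3/10·π_4 + 3/10·π_5
  π_1 = 3/10·π_0 + 1/10·π_1 + 1/10·π_2 + 1/10·π_3 + 1/10·π_4 + 1/10·π_5
  π_2 = 1/10·π_0 + 1/10·π_1 + 1/5·π_2 + 1/10·π_3 + 1/5·π_4 + 1/5·π_5
  π_3 = 1/10·π_0 + 1/10·π_1 + 1/5·π_2 + 1/10·π_3 + 1/10·π_4 + 1/10·π_5
  π_4 = 1/10·π_0 + 1/5·π_1 + 1/10·π_2 + 1/10·π_3 + 1/5·π_4 + 1/10·π_5
  normalize: π_0 + π_1 + π_2 + π_3 + π_4 + π_5 = 1
Solving the linear system gives exactly π = [717/2801, 847/5602, 414/2801, 643/5602, 6449/50418, 10201/50418].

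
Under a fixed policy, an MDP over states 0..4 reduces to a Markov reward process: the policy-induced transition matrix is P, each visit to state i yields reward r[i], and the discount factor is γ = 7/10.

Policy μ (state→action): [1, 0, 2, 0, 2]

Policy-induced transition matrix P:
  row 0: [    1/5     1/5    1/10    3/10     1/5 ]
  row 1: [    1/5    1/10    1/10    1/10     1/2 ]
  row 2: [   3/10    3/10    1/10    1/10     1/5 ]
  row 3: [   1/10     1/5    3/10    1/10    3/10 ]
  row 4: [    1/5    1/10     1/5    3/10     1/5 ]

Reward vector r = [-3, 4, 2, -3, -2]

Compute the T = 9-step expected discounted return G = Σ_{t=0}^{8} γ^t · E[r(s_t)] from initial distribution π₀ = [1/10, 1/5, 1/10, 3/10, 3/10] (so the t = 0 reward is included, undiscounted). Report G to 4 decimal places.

G = -2.2868

t=0: π = [0.1000, 0.2000, 0.1000, 0.3000, 0.3000], E[r] = -0.8000, γ^t·E[r] = -0.800000, running G = -0.800000
t=1: π = [0.1800, 0.1600, 0.1900, 0.1800, 0.2900], E[r] = -0.6400, γ^t·E[r] = -0.448000, running G = -1.248000
t=2: π = [0.2010, 0.1740, 0.1650, 0.1940, 0.2660], E[r] = -0.6910, γ^t·E[r] = -0.338590, running G = -1.586590
t=3: π = [0.1971, 0.1725, 0.1654, 0.1934, 0.2716], E[r] = -0.6939, γ^t·E[r] = -0.238008, running G = -1.824598
t=4: π = [0.1972, 0.1721, 0.1658, 0.1937, 0.2711], E[r] = -0.6948, γ^t·E[r] = -0.166821, running G = -1.991419
t=5: π = [0.1972, 0.1723, 0.1659, 0.1937, 0.2710], E[r] = -0.6939, γ^t·E[r] = -0.116618, running G = -2.108038
t=6: π = [0.1972, 0.1723, 0.1658, 0.1936, 0.2710], E[r] = -0.6940, γ^t·E[r] = -0.081646, running G = -2.189684
t=7: π = [0.1972, 0.1723, 0.1658, 0.1937, 0.2710], E[r] = -0.6940, γ^t·E[r] = -0.057156, running G = -2.246840
t=8: π = [0.1972, 0.1723, 0.1658, 0.1937, 0.2710], E[r] = -0.6940, γ^t·E[r] = -0.040008, running G = -2.286848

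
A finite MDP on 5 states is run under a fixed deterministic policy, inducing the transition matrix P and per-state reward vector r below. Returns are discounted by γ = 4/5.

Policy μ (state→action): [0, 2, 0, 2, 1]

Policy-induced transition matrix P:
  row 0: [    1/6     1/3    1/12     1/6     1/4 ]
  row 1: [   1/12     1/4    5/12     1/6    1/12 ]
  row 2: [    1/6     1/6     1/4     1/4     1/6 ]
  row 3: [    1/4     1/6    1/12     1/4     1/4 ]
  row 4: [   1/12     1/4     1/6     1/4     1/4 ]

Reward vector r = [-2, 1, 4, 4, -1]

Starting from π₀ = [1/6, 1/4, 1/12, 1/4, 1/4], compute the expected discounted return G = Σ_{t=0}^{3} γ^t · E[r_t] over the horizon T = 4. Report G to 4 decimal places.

t=0: π = [0.1667, 0.2500, 0.0833, 0.2500, 0.2500], E[r] = 1.0000, γ^t·E[r] = 1.000000, running G = 1.000000
t=1: π = [0.1458, 0.2361, 0.2014, 0.2153, 0.2014], E[r] = 1.4097, γ^t·E[r] = 1.127778, running G = 2.127778
t=2: π = [0.1481, 0.2274, 0.2124, 0.2182, 0.1939], E[r] = 1.4595, γ^t·E[r] = 0.934074, running G = 3.061852
t=3: π = [0.1497, 0.2265, 0.2107, 0.2187, 0.1944], E[r] = 1.4502, γ^t·E[r] = 0.742494, running G = 3.804346

G = 3.8043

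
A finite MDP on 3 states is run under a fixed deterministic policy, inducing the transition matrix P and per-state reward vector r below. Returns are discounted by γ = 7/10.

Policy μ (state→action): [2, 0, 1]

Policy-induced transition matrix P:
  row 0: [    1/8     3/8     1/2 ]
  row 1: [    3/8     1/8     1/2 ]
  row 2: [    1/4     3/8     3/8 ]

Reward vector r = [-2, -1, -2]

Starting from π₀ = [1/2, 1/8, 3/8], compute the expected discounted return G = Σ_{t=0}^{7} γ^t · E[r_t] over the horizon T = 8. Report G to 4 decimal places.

t=0: π = [0.5000, 0.1250, 0.3750], E[r] = -1.8750, γ^t·E[r] = -1.875000, running G = -1.875000
t=1: π = [0.2031, 0.3438, 0.4531], E[r] = -1.6563, γ^t·E[r] = -1.159375, running G = -3.034375
t=2: π = [0.2676, 0.2891, 0.4434], E[r] = -1.7109, γ^t·E[r] = -0.838359, running G = -3.872734
t=3: π = [0.2527, 0.3027, 0.4446], E[r] = -1.6973, γ^t·E[r] = -0.582162, running G = -4.454896
t=4: π = [0.2563, 0.2993, 0.4444], E[r] = -1.7007, γ^t·E[r] = -0.408334, running G = -4.863231
t=5: π = [0.2554, 0.3002, 0.4444], E[r] = -1.6998, γ^t·E[r] = -0.285690, running G = -5.148921
t=6: π = [0.2556, 0.3000, 0.4444], E[r] = -1.7000, γ^t·E[r] = -0.200008, running G = -5.348929
t=7: π = [0.2555, 0.3000, 0.4444], E[r] = -1.7000, γ^t·E[r] = -0.140001, running G = -5.488931

G = -5.4889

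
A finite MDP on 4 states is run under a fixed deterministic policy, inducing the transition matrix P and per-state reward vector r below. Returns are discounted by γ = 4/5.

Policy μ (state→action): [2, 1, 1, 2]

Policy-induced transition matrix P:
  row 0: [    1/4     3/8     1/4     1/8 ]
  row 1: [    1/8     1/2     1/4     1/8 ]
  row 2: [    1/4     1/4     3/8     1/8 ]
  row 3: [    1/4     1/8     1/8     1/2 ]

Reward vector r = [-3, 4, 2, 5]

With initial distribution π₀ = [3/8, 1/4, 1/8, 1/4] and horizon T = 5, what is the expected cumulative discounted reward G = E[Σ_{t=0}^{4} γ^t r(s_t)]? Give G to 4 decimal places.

t=0: π = [0.3750, 0.2500, 0.1250, 0.2500], E[r] = 1.3750, γ^t·E[r] = 1.375000, running G = 1.375000
t=1: π = [0.2188, 0.3281, 0.2344, 0.2188], E[r] = 2.2188, γ^t·E[r] = 1.775000, running G = 3.150000
t=2: π = [0.2090, 0.3320, 0.2520, 0.2070], E[r] = 2.2402, γ^t·E[r] = 1.433750, running G = 4.583750
t=3: π = [0.2085, 0.3333, 0.2556, 0.2026], E[r] = 2.2319, γ^t·E[r] = 1.142750, running G = 5.726500
t=4: π = [0.2083, 0.3340, 0.2566, 0.2010], E[r] = 2.2293, γ^t·E[r] = 0.913138, running G = 6.639638

G = 6.6396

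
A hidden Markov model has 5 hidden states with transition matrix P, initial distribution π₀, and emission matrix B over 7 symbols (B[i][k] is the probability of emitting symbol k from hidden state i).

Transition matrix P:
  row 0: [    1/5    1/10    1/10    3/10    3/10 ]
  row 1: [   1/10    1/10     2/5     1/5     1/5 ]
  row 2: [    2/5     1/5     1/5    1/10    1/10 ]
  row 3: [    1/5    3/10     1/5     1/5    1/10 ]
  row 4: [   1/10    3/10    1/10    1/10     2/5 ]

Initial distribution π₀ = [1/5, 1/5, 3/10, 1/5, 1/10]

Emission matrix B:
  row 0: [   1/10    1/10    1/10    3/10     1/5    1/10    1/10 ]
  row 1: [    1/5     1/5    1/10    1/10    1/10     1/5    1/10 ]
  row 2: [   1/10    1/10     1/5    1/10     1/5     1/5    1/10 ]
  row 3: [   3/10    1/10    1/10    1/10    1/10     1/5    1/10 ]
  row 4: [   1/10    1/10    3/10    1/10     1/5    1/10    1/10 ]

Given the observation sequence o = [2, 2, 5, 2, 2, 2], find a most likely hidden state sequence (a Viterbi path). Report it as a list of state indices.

t=0: δ = [2.000e-02, 2.000e-02, 6.000e-02, 2.000e-02, 3.000e-02]  (obs o_0=2)
t=1: δ = [2.400e-03, 1.200e-03, 2.400e-03, 6.000e-04, 3.600e-03]  ψ = [2, 2, 2, 0, 4]  (obs o_1=2)
t=2: δ = [9.600e-05, 2.160e-04, 9.600e-05, 1.440e-04, 1.440e-04]  ψ = [2, 4, 1, 0, 4]  (obs o_2=5)
t=3: δ = [3.840e-06, 4.320e-06, 1.728e-05, 4.320e-06, 1.728e-05]  ψ = [2, 3, 1, 1, 4]  (obs o_3=2)
t=4: δ = [6.912e-07, 5.184e-07, 6.912e-07, 1.728e-07, 2.074e-06]  ψ = [2, 4, 2, 2, 4]  (obs o_4=2)
t=5: δ = [2.765e-08, 6.221e-08, 4.147e-08, 2.074e-08, 2.488e-07]  ψ = [2, 4, 1, 0, 4]  (obs o_5=2)
backtrack: best end state = 4; path = [4, 4, 4, 4, 4, 4]

path = [4, 4, 4, 4, 4, 4]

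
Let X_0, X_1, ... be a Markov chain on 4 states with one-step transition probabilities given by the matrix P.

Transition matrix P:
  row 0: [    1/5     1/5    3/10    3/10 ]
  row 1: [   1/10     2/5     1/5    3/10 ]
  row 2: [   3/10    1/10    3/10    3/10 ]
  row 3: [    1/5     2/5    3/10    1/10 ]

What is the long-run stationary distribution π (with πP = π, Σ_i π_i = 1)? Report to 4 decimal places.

π = [0.1994, 0.2785, 0.2722, 0.2500]

Balance equations π_j = Σ_i π_i·P[i][j]:
  π_0 = 1/5·π_0 + 1/10·π_1 + 3/10·π_2 + 1/5·π_3
  π_1 = 1/5·π_0 + 2/5·π_1 + 1/10·π_2 + 2/5·π_3
  π_2 = 3/10·π_0 + 1/5·π_1 + 3/10·π_2 + 3/10·π_3
  normalize: π_0 + π_1 + π_2 + π_3 = 1
Solving the linear system gives exactly π = [63/316, 22/79, 43/158, 1/4].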